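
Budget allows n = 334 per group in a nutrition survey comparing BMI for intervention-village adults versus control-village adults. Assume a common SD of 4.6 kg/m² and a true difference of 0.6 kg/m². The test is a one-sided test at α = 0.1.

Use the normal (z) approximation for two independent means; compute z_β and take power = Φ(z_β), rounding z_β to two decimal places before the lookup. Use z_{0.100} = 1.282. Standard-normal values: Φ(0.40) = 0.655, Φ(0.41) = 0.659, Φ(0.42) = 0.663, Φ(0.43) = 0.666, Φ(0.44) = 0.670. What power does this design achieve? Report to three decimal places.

Power ≈ 0.655

z_β = δ·√(n/(σ₁²+σ₂²)) − z_α
    = 0.6 · √(334/42.32) − 1.282
    = 0.6 · 2.80931 − 1.282
    = 1.6856 − 1.282 = 0.4036 → 0.40
Power = Φ(0.40) = 0.655.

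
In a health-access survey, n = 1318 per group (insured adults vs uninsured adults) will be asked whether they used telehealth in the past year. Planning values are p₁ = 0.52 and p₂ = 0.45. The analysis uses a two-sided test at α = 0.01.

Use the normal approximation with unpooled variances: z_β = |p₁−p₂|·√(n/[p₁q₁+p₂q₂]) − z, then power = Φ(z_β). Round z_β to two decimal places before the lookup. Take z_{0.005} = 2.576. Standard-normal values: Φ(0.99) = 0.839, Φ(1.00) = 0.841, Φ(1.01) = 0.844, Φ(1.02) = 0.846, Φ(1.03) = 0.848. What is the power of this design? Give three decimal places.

Power ≈ 0.848

z_β = |p₁−p₂|·√(n/[p₁q₁+p₂q₂]) − z_{α/2}
    = 0.07 · √(1318/0.4971) − 2.576
    = 0.07 · 51.4915 − 2.576
    = 3.6044 − 2.576 = 1.0284 → 1.03
Power = Φ(1.03) = 0.848.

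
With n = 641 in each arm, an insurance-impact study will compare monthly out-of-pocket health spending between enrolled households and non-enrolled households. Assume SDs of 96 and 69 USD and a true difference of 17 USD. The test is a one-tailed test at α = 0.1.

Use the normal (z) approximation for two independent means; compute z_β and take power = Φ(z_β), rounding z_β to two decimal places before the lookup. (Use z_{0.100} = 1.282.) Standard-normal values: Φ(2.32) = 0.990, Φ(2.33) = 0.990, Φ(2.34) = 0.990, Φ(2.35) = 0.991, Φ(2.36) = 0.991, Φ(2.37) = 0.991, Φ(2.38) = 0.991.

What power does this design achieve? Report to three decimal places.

z_β = δ·√(n/(σ₁²+σ₂²)) − z_α
    = 17 · √(641/13977) − 1.282
    = 17 · 0.21415 − 1.282
    = 3.6406 − 1.282 = 2.3586 → 2.36
Power = Φ(2.36) = 0.991.

Power ≈ 0.991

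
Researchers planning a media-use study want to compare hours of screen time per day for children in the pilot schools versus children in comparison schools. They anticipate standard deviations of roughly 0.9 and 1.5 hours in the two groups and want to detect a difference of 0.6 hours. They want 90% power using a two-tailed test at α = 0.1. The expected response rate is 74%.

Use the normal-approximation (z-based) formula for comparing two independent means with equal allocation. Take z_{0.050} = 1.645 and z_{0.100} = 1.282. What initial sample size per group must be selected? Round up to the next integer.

n = 99 per group

n = (z_{α/2} + z_β)² · (σ₁² + σ₂²) / δ²
  = (1.645 + 1.282)² · (0.9² + 1.5² = 3.06) / 0.6²
  = 8.5673 · 3.06 / 0.36
  = 72.82
Adjust for 74% response: 72.82 / 0.74 = 98.41.
Round up → n = 99 per group.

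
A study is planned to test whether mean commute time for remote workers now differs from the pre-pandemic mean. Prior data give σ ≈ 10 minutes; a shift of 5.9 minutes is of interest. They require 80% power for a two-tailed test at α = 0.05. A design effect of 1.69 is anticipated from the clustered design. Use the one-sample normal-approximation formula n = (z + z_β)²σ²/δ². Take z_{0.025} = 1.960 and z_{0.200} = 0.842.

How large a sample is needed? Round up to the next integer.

n = (z_{α/2} + z_β)² · σ² / δ²
  = (1.960 + 0.842)² · 10² / 5.9²
  = 7.8512 · 100 / 34.81
  = 22.55
Design effect: 1.69 × 22.55 = 38.12.
Round up → n = 39.

n = 39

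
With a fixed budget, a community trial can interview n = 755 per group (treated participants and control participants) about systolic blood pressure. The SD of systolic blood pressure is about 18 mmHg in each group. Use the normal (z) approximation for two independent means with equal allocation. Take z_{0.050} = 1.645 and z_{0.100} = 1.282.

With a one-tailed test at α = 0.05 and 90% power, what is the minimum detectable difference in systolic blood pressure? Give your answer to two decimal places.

δ = (z_α + z_β) · √((σ₁²+σ₂²)/n)
  = (1.645 + 1.282) · √(648/755)
  = 2.927 · √0.85828
  = 2.927 · 0.9264
  = 2.7117

Minimum detectable difference ≈ 2.71 mmHg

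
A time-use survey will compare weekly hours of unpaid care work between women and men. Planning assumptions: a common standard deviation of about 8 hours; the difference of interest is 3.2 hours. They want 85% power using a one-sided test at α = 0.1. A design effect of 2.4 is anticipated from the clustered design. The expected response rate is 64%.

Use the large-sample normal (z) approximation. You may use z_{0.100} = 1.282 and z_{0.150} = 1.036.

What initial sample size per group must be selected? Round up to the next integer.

n = (z_α + z_β)² · (σ₁² + σ₂²) / δ²
  = (1.282 + 1.036)² · (2·8² = 128) / 3.2²
  = 5.3731 · 128 / 10.24
  = 67.16
Design effect: 2.4 × 67.16 = 161.19.
Adjust for 64% response: 161.19 / 0.64 = 251.87.
Round up → n = 252 per group.

n = 252 per group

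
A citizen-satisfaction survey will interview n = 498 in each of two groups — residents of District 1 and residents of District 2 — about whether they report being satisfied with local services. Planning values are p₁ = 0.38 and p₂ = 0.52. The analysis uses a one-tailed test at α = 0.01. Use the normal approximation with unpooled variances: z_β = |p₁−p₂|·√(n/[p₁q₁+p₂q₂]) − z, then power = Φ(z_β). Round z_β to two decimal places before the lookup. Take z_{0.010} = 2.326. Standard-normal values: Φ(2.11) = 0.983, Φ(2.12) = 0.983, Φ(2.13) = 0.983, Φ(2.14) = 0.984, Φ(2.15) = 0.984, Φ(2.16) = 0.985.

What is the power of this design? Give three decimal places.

z_β = |p₁−p₂|·√(n/[p₁q₁+p₂q₂]) − z_α
    = 0.14 · √(498/0.4852) − 2.326
    = 0.14 · 32.0372 − 2.326
    = 4.4852 − 2.326 = 2.1592 → 2.16
Power = Φ(2.16) = 0.985.

Power ≈ 0.985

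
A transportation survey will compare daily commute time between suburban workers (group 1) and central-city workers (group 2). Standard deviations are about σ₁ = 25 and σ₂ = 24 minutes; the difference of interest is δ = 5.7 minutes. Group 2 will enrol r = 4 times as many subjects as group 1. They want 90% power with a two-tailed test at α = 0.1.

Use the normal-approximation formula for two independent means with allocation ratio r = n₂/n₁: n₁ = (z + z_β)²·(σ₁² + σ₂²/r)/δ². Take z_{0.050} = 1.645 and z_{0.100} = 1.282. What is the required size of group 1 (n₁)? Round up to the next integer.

n₁ = 203

n₁ = (z_{α/2} + z_β)² · (σ₁² + σ₂²/r) / δ²
   = (1.645 + 1.282)² · (25² + 24²/4) / 5.7²
   = 8.5673 · (625 + 144) / 32.49
   = 8.5673 · 769 / 32.49
   = 202.78
Round up → n₁ = 203; n₂ = r·n₁ = 4 × 203 = 812.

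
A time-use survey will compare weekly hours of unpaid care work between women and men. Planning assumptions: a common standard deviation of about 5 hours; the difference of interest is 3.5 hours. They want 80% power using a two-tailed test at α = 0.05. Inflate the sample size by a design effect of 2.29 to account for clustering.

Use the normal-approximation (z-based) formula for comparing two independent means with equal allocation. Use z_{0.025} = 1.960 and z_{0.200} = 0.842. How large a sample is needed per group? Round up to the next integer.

n = 74 per group

n = (z_{α/2} + z_β)² · (σ₁² + σ₂²) / δ²
  = (1.960 + 0.842)² · (2·5² = 50) / 3.5²
  = 7.8512 · 50 / 12.25
  = 32.05
Design effect: 2.29 × 32.05 = 73.38.
Round up → n = 74 per group.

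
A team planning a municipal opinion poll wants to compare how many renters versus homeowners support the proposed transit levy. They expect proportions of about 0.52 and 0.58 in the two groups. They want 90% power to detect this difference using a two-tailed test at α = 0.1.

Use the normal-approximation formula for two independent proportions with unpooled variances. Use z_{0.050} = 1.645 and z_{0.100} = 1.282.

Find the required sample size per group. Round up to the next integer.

n = 1174 per group

n = (z_{α/2} + z_β)² · [p₁(1−p₁) + p₂(1−p₂)] / (p₁ − p₂)²
  = (1.645 + 1.282)² · (0.52·0.48 + 0.58·0.42) / (-0.06)²
  = (2.927)² · (0.2496 + 0.2436) / 0.0036
  = 8.5673 · 0.4932 / 0.0036
  = 1173.72
Round up → n = 1174 per group.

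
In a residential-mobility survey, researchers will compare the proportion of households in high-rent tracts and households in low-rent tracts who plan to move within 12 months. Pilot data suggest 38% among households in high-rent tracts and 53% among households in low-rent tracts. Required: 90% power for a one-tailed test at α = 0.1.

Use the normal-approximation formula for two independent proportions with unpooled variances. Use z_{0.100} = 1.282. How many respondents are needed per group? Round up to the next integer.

n = 142 per group

n = (z_α + z_β)² · [p₁(1−p₁) + p₂(1−p₂)] / (p₁ − p₂)²
  = (1.282 + 1.282)² · (0.38·0.62 + 0.53·0.47) / (-0.15)²
  = (2.564)² · (0.2356 + 0.2491) / 0.0225
  = 6.5741 · 0.4847 / 0.0225
  = 141.62
Round up → n = 142 per group.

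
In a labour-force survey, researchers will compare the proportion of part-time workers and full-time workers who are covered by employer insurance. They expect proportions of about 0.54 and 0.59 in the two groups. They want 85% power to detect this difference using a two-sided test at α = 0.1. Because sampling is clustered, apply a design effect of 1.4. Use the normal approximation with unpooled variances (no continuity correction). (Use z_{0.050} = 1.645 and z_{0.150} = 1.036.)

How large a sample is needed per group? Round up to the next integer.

n = (z_{α/2} + z_β)² · [p₁(1−p₁) + p₂(1−p₂)] / (p₁ − p₂)²
  = (1.645 + 1.036)² · (0.54·0.46 + 0.59·0.41) / (-0.05)²
  = (2.681)² · (0.2484 + 0.2419) / 0.0025
  = 7.1878 · 0.4903 / 0.0025
  = 1409.66
Design effect: 1.4 × 1409.66 = 1973.53.
Round up → n = 1974 per group.

n = 1974 per group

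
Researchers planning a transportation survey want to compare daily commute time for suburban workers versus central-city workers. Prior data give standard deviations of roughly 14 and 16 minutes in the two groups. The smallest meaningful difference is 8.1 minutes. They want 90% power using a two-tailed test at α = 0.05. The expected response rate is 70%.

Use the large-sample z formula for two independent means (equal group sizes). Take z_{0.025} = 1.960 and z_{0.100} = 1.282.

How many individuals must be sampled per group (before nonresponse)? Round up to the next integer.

n = 104 per group

n = (z_{α/2} + z_β)² · (σ₁² + σ₂²) / δ²
  = (1.960 + 1.282)² · (14² + 16² = 452) / 8.1²
  = 10.5106 · 452 / 65.61
  = 72.41
Adjust for 70% response: 72.41 / 0.70 = 103.44.
Round up → n = 104 per group.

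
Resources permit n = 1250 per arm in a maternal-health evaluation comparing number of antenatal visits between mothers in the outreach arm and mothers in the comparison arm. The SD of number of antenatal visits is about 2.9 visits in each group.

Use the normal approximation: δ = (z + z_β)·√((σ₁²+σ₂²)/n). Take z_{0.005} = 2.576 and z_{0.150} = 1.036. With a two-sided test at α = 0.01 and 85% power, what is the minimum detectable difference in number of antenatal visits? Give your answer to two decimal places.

δ = (z_{α/2} + z_β) · √((σ₁²+σ₂²)/n)
  = (2.576 + 1.036) · √(16.82/1250)
  = 3.612 · √0.01346
  = 3.612 · 0.1160
  = 0.4190

Minimum detectable difference ≈ 0.42 visits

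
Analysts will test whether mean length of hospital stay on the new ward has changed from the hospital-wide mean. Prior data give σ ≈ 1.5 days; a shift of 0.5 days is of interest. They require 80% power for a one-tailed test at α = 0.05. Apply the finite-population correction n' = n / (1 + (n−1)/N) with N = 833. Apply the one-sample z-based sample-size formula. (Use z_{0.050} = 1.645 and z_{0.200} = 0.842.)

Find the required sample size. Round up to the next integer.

n = 53

n = (z_α + z_β)² · σ² / δ²
  = (1.645 + 0.842)² · 1.5² / 0.5²
  = 6.1852 · 2.25 / 0.25
  = 55.67
Finite-population correction (N = 833): 55.67 / (1 + (55.67 − 1)/833) = 52.24.
Round up → n = 53.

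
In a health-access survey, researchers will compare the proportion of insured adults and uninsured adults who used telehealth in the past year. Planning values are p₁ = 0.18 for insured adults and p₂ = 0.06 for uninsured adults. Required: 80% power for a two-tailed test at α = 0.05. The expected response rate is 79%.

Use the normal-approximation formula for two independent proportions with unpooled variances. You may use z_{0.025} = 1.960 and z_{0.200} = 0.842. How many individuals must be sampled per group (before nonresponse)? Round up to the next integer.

n = (z_{α/2} + z_β)² · [p₁(1−p₁) + p₂(1−p₂)] / (p₁ − p₂)²
  = (1.960 + 0.842)² · (0.18·0.82 + 0.06·0.94) / (0.12)²
  = (2.802)² · (0.1476 + 0.0564) / 0.0144
  = 7.8512 · 0.2040 / 0.0144
  = 111.23
Adjust for 79% response: 111.23 / 0.79 = 140.79.
Round up → n = 141 per group.

n = 141 per group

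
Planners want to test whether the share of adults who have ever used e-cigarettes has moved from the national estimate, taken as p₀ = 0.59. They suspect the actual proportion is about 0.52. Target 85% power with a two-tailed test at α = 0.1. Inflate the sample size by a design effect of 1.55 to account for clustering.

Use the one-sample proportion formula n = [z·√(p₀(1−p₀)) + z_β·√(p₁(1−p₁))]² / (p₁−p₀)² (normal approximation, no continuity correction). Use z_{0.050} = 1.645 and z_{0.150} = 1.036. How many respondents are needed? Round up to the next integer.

n = 557

n = [z_{α/2}·√(p₀q₀) + z_β·√(p₁q₁)]² / (p₁ − p₀)²
  = [1.645·√(0.59·0.41) + 1.036·√(0.52·0.48)]² / (-0.07)²
  = [1.645·0.4918 + 1.036·0.4996]² / 0.0049
  = [1.3267]² / 0.0049
  = 359.18
Design effect: 1.55 × 359.18 = 556.74.
Round up → n = 557.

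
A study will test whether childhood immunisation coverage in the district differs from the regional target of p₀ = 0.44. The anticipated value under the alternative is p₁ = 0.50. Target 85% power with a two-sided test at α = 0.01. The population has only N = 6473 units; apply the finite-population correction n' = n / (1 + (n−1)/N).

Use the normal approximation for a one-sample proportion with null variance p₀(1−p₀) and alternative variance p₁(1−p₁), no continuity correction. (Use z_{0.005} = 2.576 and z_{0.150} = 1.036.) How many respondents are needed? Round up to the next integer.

n = [z_{α/2}·√(p₀q₀) + z_β·√(p₁q₁)]² / (p₁ − p₀)²
  = [2.576·√(0.44·0.56) + 1.036·√(0.50·0.50)]² / (0.06)²
  = [2.576·0.4964 + 1.036·0.5000]² / 0.0036
  = [1.7967]² / 0.0036
  = 896.70
Finite-population correction (N = 6473): 896.70 / (1 + (896.70 − 1)/6473) = 787.70.
Round up → n = 788.

n = 788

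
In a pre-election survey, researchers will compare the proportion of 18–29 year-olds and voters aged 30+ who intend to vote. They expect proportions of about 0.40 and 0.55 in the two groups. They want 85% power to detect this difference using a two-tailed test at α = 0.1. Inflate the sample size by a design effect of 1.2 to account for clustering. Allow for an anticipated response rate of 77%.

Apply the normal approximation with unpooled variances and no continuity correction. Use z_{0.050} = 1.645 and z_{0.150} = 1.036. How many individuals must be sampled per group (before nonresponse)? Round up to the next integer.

n = 243 per group

n = (z_{α/2} + z_β)² · [p₁(1−p₁) + p₂(1−p₂)] / (p₁ − p₂)²
  = (1.645 + 1.036)² · (0.40·0.60 + 0.55·0.45) / (-0.15)²
  = (2.681)² · (0.2400 + 0.2475) / 0.0225
  = 7.1878 · 0.4875 / 0.0225
  = 155.73
Design effect: 1.2 × 155.73 = 186.88.
Adjust for 77% response: 186.88 / 0.77 = 242.70.
Round up → n = 243 per group.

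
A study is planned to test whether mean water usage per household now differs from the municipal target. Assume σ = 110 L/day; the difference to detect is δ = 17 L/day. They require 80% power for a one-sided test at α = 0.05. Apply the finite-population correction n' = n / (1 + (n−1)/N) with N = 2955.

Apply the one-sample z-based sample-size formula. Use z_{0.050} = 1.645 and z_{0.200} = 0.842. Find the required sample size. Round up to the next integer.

n = 239

n = (z_α + z_β)² · σ² / δ²
  = (1.645 + 0.842)² · 110² / 17²
  = 6.1852 · 12100 / 289
  = 258.96
Finite-population correction (N = 2955): 258.96 / (1 + (258.96 − 1)/2955) = 238.17.
Round up → n = 239.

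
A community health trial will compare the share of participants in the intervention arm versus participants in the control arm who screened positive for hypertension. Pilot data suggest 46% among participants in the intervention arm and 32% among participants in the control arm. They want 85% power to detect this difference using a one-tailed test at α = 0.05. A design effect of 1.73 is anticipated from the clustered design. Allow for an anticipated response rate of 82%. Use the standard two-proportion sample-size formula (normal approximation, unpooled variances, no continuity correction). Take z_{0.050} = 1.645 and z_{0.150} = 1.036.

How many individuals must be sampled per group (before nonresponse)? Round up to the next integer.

n = (z_α + z_β)² · [p₁(1−p₁) + p₂(1−p₂)] / (p₁ − p₂)²
  = (1.645 + 1.036)² · (0.46·0.54 + 0.32·0.68) / (0.14)²
  = (2.681)² · (0.2484 + 0.2176) / 0.0196
  = 7.1878 · 0.4660 / 0.0196
  = 170.89
Design effect: 1.73 × 170.89 = 295.64.
Adjust for 82% response: 295.64 / 0.82 = 360.54.
Round up → n = 361 per group.

n = 361 per group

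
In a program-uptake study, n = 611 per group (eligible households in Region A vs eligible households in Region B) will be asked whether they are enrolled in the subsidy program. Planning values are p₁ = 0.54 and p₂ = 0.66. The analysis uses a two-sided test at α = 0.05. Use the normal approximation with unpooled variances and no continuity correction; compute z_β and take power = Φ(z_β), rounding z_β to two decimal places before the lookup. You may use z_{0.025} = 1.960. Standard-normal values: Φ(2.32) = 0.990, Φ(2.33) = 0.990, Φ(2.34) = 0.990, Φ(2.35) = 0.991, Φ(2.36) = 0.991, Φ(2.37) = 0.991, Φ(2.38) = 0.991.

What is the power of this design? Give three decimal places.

Power ≈ 0.991

z_β = |p₁−p₂|·√(n/[p₁q₁+p₂q₂]) − z_{α/2}
    = 0.12 · √(611/0.4728) − 1.960
    = 0.12 · 35.9486 − 1.960
    = 4.3138 − 1.960 = 2.3538 → 2.35
Power = Φ(2.35) = 0.991.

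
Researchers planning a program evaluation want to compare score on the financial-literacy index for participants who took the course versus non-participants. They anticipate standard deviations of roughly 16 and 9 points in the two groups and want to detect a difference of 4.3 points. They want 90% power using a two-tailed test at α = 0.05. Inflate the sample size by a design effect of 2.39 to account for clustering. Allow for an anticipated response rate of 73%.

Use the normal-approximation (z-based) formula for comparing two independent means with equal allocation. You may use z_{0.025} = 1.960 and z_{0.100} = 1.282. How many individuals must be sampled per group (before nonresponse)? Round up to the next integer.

n = (z_{α/2} + z_β)² · (σ₁² + σ₂²) / δ²
  = (1.960 + 1.282)² · (16² + 9² = 337) / 4.3²
  = 10.5106 · 337 / 18.49
  = 191.57
Design effect: 2.39 × 191.57 = 457.84.
Adjust for 73% response: 457.84 / 0.73 = 627.18.
Round up → n = 628 per group.

n = 628 per group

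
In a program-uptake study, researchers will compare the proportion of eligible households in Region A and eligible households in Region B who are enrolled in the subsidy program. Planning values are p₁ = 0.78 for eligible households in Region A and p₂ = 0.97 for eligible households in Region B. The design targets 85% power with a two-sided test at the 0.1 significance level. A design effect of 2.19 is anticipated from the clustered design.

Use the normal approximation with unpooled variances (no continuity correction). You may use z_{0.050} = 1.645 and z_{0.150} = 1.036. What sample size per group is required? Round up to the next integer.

n = (z_{α/2} + z_β)² · [p₁(1−p₁) + p₂(1−p₂)] / (p₁ − p₂)²
  = (1.645 + 1.036)² · (0.78·0.22 + 0.97·0.03) / (-0.19)²
  = (2.681)² · (0.1716 + 0.0291) / 0.0361
  = 7.1878 · 0.2007 / 0.0361
  = 39.96
Design effect: 2.19 × 39.96 = 87.51.
Round up → n = 88 per group.

n = 88 per group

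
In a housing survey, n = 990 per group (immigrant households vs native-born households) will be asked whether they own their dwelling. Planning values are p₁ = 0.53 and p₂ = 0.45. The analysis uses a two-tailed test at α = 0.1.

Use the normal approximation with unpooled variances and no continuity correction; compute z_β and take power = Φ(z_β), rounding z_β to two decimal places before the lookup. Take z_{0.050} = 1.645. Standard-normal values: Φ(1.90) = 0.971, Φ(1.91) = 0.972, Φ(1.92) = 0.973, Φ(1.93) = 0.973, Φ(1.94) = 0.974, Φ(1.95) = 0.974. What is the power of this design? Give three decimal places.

z_β = |p₁−p₂|·√(n/[p₁q₁+p₂q₂]) − z_{α/2}
    = 0.08 · √(990/0.4966) − 1.645
    = 0.08 · 44.6493 − 1.645
    = 3.5719 − 1.645 = 1.9269 → 1.93
Power = Φ(1.93) = 0.973.

Power ≈ 0.973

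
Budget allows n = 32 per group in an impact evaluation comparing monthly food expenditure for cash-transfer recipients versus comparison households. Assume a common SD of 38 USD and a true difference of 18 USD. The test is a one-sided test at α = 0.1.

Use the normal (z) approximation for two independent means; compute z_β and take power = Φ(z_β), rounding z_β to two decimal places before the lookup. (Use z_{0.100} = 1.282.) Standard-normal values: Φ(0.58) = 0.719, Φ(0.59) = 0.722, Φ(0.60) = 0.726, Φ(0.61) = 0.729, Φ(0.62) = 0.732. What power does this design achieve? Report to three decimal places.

z_β = δ·√(n/(σ₁²+σ₂²)) − z_α
    = 18 · √(32/2888) − 1.282
    = 18 · 0.10526 − 1.282
    = 1.8947 − 1.282 = 0.6127 → 0.61
Power = Φ(0.61) = 0.729.

Power ≈ 0.729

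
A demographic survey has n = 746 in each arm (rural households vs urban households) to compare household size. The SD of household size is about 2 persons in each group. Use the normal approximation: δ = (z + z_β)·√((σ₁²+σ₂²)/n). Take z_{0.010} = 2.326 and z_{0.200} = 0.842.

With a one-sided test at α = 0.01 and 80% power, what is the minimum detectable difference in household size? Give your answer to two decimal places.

Minimum detectable difference ≈ 0.33 persons

δ = (z_α + z_β) · √((σ₁²+σ₂²)/n)
  = (2.326 + 0.842) · √(8/746)
  = 3.168 · √0.01072
  = 3.168 · 0.1036
  = 0.3281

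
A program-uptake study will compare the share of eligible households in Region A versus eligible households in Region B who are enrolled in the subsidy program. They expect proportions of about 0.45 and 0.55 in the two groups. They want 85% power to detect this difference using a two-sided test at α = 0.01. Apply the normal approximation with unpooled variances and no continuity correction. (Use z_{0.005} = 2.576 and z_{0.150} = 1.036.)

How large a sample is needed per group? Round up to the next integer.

n = 646 per group

n = (z_{α/2} + z_β)² · [p₁(1−p₁) + p₂(1−p₂)] / (p₁ − p₂)²
  = (2.576 + 1.036)² · (0.45·0.55 + 0.55·0.45) / (-0.10)²
  = (3.612)² · (0.2475 + 0.2475) / 0.0100
  = 13.0465 · 0.4950 / 0.0100
  = 645.80
Round up → n = 646 per group.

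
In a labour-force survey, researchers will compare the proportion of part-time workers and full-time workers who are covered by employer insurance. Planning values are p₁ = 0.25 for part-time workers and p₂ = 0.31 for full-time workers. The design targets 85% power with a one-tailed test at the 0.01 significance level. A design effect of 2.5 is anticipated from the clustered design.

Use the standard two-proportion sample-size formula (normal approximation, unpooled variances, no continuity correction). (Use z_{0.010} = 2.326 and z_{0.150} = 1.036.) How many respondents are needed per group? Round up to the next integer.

n = (z_α + z_β)² · [p₁(1−p₁) + p₂(1−p₂)] / (p₁ − p₂)²
  = (2.326 + 1.036)² · (0.25·0.75 + 0.31·0.69) / (-0.06)²
  = (3.362)² · (0.1875 + 0.2139) / 0.0036
  = 11.3030 · 0.4014 / 0.0036
  = 1260.29
Design effect: 2.5 × 1260.29 = 3150.72.
Round up → n = 3151 per group.

n = 3151 per group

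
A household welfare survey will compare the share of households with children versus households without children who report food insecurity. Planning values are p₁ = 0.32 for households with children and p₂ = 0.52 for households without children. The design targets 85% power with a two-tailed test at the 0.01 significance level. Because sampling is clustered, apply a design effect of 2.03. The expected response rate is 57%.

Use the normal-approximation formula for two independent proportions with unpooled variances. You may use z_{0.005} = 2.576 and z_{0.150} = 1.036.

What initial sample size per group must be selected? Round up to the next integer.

n = 543 per group

n = (z_{α/2} + z_β)² · [p₁(1−p₁) + p₂(1−p₂)] / (p₁ − p₂)²
  = (2.576 + 1.036)² · (0.32·0.68 + 0.52·0.48) / (-0.20)²
  = (3.612)² · (0.2176 + 0.2496) / 0.0400
  = 13.0465 · 0.4672 / 0.0400
  = 152.38
Design effect: 2.03 × 152.38 = 309.34.
Adjust for 57% response: 309.34 / 0.57 = 542.70.
Round up → n = 543 per group.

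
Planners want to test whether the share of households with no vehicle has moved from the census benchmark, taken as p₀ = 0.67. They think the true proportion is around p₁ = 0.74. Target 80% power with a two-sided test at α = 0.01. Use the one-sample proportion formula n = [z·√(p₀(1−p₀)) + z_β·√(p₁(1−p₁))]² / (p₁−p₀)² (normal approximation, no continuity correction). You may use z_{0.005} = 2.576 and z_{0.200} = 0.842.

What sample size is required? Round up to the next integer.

n = 510

n = [z_{α/2}·√(p₀q₀) + z_β·√(p₁q₁)]² / (p₁ − p₀)²
  = [2.576·√(0.67·0.33) + 0.842·√(0.74·0.26)]² / (0.07)²
  = [2.576·0.4702 + 0.842·0.4386]² / 0.0049
  = [1.5806]² / 0.0049
  = 509.86
Round up → n = 510.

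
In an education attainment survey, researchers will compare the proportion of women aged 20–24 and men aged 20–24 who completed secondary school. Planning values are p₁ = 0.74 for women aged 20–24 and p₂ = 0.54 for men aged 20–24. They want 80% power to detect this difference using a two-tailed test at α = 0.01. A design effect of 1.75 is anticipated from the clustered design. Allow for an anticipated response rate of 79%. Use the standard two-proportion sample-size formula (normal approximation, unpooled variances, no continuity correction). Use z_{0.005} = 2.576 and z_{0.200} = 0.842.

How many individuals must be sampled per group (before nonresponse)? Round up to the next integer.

n = (z_{α/2} + z_β)² · [p₁(1−p₁) + p₂(1−p₂)] / (p₁ − p₂)²
  = (2.576 + 0.842)² · (0.74·0.26 + 0.54·0.46) / (0.20)²
  = (3.418)² · (0.1924 + 0.2484) / 0.0400
  = 11.6827 · 0.4408 / 0.0400
  = 128.74
Design effect: 1.75 × 128.74 = 225.30.
Adjust for 79% response: 225.30 / 0.79 = 285.19.
Round up → n = 286 per group.

n = 286 per group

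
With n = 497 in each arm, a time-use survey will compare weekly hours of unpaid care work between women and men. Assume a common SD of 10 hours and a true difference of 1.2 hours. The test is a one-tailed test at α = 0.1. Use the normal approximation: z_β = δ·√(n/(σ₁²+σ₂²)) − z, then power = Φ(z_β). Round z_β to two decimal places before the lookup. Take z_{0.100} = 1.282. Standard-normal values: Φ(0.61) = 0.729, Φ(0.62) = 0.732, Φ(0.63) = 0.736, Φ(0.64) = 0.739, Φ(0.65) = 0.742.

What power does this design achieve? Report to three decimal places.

z_β = δ·√(n/(σ₁²+σ₂²)) − z_α
    = 1.2 · √(497/200) − 1.282
    = 1.2 · 1.57639 − 1.282
    = 1.8917 − 1.282 = 0.6097 → 0.61
Power = Φ(0.61) = 0.729.

Power ≈ 0.729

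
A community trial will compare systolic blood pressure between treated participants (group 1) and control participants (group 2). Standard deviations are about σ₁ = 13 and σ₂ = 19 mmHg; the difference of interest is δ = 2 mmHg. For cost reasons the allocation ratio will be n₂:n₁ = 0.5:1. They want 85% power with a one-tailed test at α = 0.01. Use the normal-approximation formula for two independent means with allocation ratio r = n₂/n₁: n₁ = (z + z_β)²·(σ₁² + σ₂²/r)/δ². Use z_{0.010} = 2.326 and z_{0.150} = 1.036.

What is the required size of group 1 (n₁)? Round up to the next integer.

n₁ = 2518

n₁ = (z_α + z_β)² · (σ₁² + σ₂²/r) / δ²
   = (2.326 + 1.036)² · (13² + 19²/0.5) / 2²
   = 11.3030 · (169 + 722) / 4
   = 11.3030 · 891 / 4
   = 2517.75
Round up → n₁ = 2518; n₂ = r·n₁ = 0.5 × 2518 = 1259.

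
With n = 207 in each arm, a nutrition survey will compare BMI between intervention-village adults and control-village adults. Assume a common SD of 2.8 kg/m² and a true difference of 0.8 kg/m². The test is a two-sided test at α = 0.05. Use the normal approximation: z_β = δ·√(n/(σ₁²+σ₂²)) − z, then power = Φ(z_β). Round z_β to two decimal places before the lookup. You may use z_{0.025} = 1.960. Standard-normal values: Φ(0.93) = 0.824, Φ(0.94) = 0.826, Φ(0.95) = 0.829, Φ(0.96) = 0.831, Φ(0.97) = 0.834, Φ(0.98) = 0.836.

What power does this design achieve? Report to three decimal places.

Power ≈ 0.829

z_β = δ·√(n/(σ₁²+σ₂²)) − z_{α/2}
    = 0.8 · √(207/15.68) − 1.960
    = 0.8 · 3.63339 − 1.960
    = 2.9067 − 1.960 = 0.9467 → 0.95
Power = Φ(0.95) = 0.829.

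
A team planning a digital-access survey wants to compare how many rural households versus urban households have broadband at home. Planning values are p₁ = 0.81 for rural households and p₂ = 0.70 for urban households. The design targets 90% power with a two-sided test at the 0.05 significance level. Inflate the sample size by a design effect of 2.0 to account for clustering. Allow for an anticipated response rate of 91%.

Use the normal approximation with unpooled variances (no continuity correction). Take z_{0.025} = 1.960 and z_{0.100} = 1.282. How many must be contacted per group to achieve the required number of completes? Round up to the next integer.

n = (z_{α/2} + z_β)² · [p₁(1−p₁) + p₂(1−p₂)] / (p₁ − p₂)²
  = (1.960 + 1.282)² · (0.81·0.19 + 0.70·0.30) / (0.11)²
  = (3.242)² · (0.1539 + 0.2100) / 0.0121
  = 10.5106 · 0.3639 / 0.0121
  = 316.10
Design effect: 2.0 × 316.10 = 632.20.
Adjust for 91% response: 632.20 / 0.91 = 694.72.
Round up → n = 695 per group.

n = 695 per group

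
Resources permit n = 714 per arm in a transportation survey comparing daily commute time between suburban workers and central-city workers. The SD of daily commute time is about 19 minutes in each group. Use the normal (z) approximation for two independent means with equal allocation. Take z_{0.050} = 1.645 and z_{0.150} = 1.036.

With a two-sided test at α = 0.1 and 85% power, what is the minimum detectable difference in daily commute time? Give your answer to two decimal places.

δ = (z_{α/2} + z_β) · √((σ₁²+σ₂²)/n)
  = (1.645 + 1.036) · √(722/714)
  = 2.681 · √1.0112
  = 2.681 · 1.0056
  = 2.6960

Minimum detectable difference ≈ 2.70 minutes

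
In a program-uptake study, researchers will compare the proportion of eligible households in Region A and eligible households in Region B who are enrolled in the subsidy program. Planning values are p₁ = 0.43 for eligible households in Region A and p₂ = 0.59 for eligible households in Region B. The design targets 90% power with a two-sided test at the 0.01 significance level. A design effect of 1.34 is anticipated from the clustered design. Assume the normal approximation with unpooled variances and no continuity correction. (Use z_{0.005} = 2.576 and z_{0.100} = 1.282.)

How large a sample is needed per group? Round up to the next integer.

n = 380 per group

n = (z_{α/2} + z_β)² · [p₁(1−p₁) + p₂(1−p₂)] / (p₁ − p₂)²
  = (2.576 + 1.282)² · (0.43·0.57 + 0.59·0.41) / (-0.16)²
  = (3.858)² · (0.2451 + 0.2419) / 0.0256
  = 14.8842 · 0.4870 / 0.0256
  = 283.15
Design effect: 1.34 × 283.15 = 379.42.
Round up → n = 380 per group.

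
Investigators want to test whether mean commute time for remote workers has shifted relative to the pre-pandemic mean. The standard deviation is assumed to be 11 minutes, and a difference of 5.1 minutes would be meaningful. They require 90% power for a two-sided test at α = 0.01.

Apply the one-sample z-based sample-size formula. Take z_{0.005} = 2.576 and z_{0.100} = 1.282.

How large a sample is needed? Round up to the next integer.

n = (z_{α/2} + z_β)² · σ² / δ²
  = (2.576 + 1.282)² · 11² / 5.1²
  = 14.8842 · 121 / 26.01
  = 69.24
Round up → n = 70.

n = 70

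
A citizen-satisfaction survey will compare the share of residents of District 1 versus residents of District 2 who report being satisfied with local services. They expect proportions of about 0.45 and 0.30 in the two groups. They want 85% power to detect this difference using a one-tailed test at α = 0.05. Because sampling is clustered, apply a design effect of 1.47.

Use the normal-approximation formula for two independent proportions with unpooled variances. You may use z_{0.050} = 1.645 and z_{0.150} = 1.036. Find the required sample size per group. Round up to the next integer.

n = 215 per group

n = (z_α + z_β)² · [p₁(1−p₁) + p₂(1−p₂)] / (p₁ − p₂)²
  = (1.645 + 1.036)² · (0.45·0.55 + 0.30·0.70) / (0.15)²
  = (2.681)² · (0.2475 + 0.2100) / 0.0225
  = 7.1878 · 0.4575 / 0.0225
  = 146.15
Design effect: 1.47 × 146.15 = 214.84.
Round up → n = 215 per group.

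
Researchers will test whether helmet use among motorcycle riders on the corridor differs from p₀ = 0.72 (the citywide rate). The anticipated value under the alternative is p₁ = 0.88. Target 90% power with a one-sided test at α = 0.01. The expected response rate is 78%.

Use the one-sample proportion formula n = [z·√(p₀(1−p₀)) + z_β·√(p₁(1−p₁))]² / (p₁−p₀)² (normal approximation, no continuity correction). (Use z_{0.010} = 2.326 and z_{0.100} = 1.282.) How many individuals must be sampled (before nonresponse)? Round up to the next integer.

n = [z_α·√(p₀q₀) + z_β·√(p₁q₁)]² / (p₁ − p₀)²
  = [2.326·√(0.72·0.28) + 1.282·√(0.88·0.12)]² / (0.16)²
  = [2.326·0.4490 + 1.282·0.3250]² / 0.0256
  = [1.4610]² / 0.0256
  = 83.38
Adjust for 78% response: 83.38 / 0.78 = 106.89.
Round up → n = 107.

n = 107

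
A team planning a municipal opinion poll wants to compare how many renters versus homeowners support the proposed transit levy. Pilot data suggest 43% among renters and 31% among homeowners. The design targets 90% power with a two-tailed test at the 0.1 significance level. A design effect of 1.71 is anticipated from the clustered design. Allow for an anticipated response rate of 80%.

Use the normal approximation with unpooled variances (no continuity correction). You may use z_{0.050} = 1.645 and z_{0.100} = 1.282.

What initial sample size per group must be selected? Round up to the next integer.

n = 584 per group

n = (z_{α/2} + z_β)² · [p₁(1−p₁) + p₂(1−p₂)] / (p₁ − p₂)²
  = (1.645 + 1.282)² · (0.43·0.57 + 0.31·0.69) / (0.12)²
  = (2.927)² · (0.2451 + 0.2139) / 0.0144
  = 8.5673 · 0.4590 / 0.0144
  = 273.08
Design effect: 1.71 × 273.08 = 466.97.
Adjust for 80% response: 466.97 / 0.80 = 583.72.
Round up → n = 584 per group.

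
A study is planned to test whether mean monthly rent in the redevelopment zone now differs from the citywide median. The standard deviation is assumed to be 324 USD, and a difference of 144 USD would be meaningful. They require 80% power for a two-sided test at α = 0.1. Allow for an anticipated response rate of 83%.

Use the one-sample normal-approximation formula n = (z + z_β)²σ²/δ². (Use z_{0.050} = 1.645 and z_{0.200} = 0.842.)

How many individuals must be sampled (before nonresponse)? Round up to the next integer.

n = (z_{α/2} + z_β)² · σ² / δ²
  = (1.645 + 0.842)² · 324² / 144²
  = 6.1852 · 104976 / 20736
  = 31.31
Adjust for 83% response: 31.31 / 0.83 = 37.73.
Round up → n = 38.

n = 38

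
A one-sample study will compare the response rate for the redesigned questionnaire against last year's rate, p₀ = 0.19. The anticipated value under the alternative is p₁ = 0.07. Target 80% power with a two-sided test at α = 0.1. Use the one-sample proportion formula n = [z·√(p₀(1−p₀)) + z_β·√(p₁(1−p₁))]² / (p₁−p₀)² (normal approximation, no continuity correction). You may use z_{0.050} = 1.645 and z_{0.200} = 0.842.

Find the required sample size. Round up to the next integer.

n = 52

n = [z_{α/2}·√(p₀q₀) + z_β·√(p₁q₁)]² / (p₁ − p₀)²
  = [1.645·√(0.19·0.81) + 0.842·√(0.07·0.93)]² / (-0.12)²
  = [1.645·0.3923 + 0.842·0.2551]² / 0.0144
  = [0.8602]² / 0.0144
  = 51.38
Round up → n = 52.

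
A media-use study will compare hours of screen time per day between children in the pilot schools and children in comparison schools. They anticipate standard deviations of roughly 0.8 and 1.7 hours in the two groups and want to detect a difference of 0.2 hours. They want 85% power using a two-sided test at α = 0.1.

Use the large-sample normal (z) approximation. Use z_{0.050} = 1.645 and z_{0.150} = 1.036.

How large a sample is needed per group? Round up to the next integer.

n = (z_{α/2} + z_β)² · (σ₁² + σ₂²) / δ²
  = (1.645 + 1.036)² · (0.8² + 1.7² = 3.53) / 0.2²
  = 7.1878 · 3.53 / 0.04
  = 634.32
Round up → n = 635 per group.

n = 635 per group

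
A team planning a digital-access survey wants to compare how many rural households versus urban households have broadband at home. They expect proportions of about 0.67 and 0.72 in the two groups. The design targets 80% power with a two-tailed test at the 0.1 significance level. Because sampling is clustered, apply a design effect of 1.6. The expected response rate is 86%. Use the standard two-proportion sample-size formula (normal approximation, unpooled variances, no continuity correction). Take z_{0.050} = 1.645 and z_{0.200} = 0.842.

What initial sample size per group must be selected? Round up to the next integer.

n = (z_{α/2} + z_β)² · [p₁(1−p₁) + p₂(1−p₂)] / (p₁ − p₂)²
  = (1.645 + 0.842)² · (0.67·0.33 + 0.72·0.28) / (-0.05)²
  = (2.487)² · (0.2211 + 0.2016) / 0.0025
  = 6.1852 · 0.4227 / 0.0025
  = 1045.79
Design effect: 1.6 × 1045.79 = 1673.26.
Adjust for 86% response: 1673.26 / 0.86 = 1945.65.
Round up → n = 1946 per group.

n = 1946 per group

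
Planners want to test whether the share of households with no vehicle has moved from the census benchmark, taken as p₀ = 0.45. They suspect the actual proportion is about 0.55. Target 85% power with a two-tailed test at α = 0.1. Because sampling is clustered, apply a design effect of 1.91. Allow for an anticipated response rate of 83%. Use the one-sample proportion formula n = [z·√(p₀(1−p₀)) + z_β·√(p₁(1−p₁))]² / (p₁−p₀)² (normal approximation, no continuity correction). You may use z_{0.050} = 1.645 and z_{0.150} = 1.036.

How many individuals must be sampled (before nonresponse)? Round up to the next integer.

n = [z_{α/2}·√(p₀q₀) + z_β·√(p₁q₁)]² / (p₁ − p₀)²
  = [1.645·√(0.45·0.55) + 1.036·√(0.55·0.45)]² / (0.10)²
  = [1.645·0.4975 + 1.036·0.4975]² / 0.0100
  = [1.3338]² / 0.0100
  = 177.90
Design effect: 1.91 × 177.90 = 339.78.
Adjust for 83% response: 339.78 / 0.83 = 409.38.
Round up → n = 410.

n = 410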